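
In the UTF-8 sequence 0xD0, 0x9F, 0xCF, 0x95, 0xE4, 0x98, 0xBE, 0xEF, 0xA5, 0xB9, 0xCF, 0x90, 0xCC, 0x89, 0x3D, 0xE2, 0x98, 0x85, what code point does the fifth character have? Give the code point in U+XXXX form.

Offset 0: leading byte 0xD0 = 11010000 → 2-byte char #1 = D0 9F.
Offset 2: leading byte 0xCF = 11001111 → 2-byte char #2 = CF 95.
Offset 4: leading byte 0xE4 = 11100100 → 3-byte char #3 = E4 98 BE.
Offset 7: leading byte 0xEF = 11101111 → 3-byte char #4 = EF A5 B9.
Offset 10: leading byte 0xCF = 11001111 → 2-byte char #5 = CF 90.
Leading byte 0xCF = 11001111 matches 110xxxxx → 2-byte sequence.
Byte 1: 0xCF = 11001111, payload 01111 (5 bits).
Byte 2: 0x90 = 10010000 (10xxxxxx ✓), payload 010000.
Concatenate: 01111010000 = 0x3D0 (11 bits → U+03D0).

U+03D0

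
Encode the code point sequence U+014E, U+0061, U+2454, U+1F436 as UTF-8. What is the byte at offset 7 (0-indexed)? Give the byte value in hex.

0x9F

U+014E → 2-byte form C5 8E at offsets 0–1.
U+0061 → 1-byte form 61 at offsets 2–2.
U+2454 → 3-byte form E2 91 94 at offsets 3–5.
U+1F436 → 4-byte form F0 9F 90 B6 at offsets 6–9.
Offset 7 falls in char 4's range; it's byte 2 of F0 9F 90 B6 = 0x9F.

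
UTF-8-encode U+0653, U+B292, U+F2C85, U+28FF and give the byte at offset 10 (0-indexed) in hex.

0xA3

U+0653 → 2-byte form D9 93 at offsets 0–1.
U+B292 → 3-byte form EB 8A 92 at offsets 2–4.
U+F2C85 → 4-byte form F3 B2 B2 85 at offsets 5–8.
U+28FF → 3-byte form E2 A3 BF at offsets 9–11.
Offset 10 falls in char 4's range; it's byte 2 of E2 A3 BF = 0xA3.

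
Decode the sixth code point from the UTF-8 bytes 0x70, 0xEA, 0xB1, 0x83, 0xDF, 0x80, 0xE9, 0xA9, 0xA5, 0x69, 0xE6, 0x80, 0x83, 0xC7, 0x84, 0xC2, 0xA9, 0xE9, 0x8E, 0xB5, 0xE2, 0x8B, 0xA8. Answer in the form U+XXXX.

U+6003

Offset 0: leading byte 0x70 = 01110000 → 1-byte char #1 = 70.
Offset 1: leading byte 0xEA = 11101010 → 3-byte char #2 = EA B1 83.
Offset 4: leading byte 0xDF = 11011111 → 2-byte char #3 = DF 80.
Offset 6: leading byte 0xE9 = 11101001 → 3-byte char #4 = E9 A9 A5.
Offset 9: leading byte 0x69 = 01101001 → 1-byte char #5 = 69.
Offset 10: leading byte 0xE6 = 11100110 → 3-byte char #6 = E6 80 83.
Leading byte 0xE6 = 11100110 matches 1110xxxx → 3-byte sequence.
Byte 1: 0xE6 = 11100110, payload 0110 (4 bits).
Byte 2: 0x80 = 10000000 (10xxxxxx ✓), payload 000000.
Byte 3: 0x83 = 10000011 (10xxxxxx ✓), payload 000011.
Concatenate: 0110000000000011 = 0x6003 (16 bits → U+6003).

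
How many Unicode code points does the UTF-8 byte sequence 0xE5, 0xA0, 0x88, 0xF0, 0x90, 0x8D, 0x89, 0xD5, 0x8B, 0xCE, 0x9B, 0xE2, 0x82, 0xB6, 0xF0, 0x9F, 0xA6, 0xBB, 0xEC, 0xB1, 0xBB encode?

Byte at offset 0: 0xE5 = 11100101 → 3-byte char (#1). Advance 3.
Byte at offset 3: 0xF0 = 11110000 → 4-byte char (#2). Advance 4.
Byte at offset 7: 0xD5 = 11010101 → 2-byte char (#3). Advance 2.
Byte at offset 9: 0xCE = 11001110 → 2-byte char (#4). Advance 2.
Byte at offset 11: 0xE2 = 11100010 → 3-byte char (#5). Advance 3.
Byte at offset 14: 0xF0 = 11110000 → 4-byte char (#6). Advance 4.
Byte at offset 18: 0xEC = 11101100 → 3-byte char (#7). Advance 3.
Reached end at offset 21 after 7 code points.

7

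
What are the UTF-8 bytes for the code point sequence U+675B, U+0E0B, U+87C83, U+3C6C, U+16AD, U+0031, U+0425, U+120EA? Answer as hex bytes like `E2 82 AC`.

E6 9D 9B E0 B8 8B F2 87 B2 83 E3 B1 AC E1 9A AD 31 D0 A5 F0 92 83 AA

U+675B: 3-byte form → E6 9D 9B.
U+0E0B: 3-byte form → E0 B8 8B.
U+87C83: 4-byte form → F2 87 B2 83.
U+3C6C: 3-byte form → E3 B1 AC.
U+16AD: 3-byte form → E1 9A AD.
U+0031: 1-byte form → 31.
U+0425: 2-byte form → D0 A5.
U+120EA: 4-byte form → F0 92 83 AA.
Concatenated (23 bytes): E6 9D 9B E0 B8 8B F2 87 B2 83 E3 B1 AC E1 9A AD 31 D0 A5 F0 92 83 AA.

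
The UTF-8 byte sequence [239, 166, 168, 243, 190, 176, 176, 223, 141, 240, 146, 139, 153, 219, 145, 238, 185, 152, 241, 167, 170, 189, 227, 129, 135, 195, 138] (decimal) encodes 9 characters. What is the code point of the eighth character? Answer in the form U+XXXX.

U+3047

Offset 0: leading byte 0xEF = 11101111 → 3-byte char #1 = EF A6 A8.
Offset 3: leading byte 0xF3 = 11110011 → 4-byte char #2 = F3 BE B0 B0.
Offset 7: leading byte 0xDF = 11011111 → 2-byte char #3 = DF 8D.
Offset 9: leading byte 0xF0 = 11110000 → 4-byte char #4 = F0 92 8B 99.
Offset 13: leading byte 0xDB = 11011011 → 2-byte char #5 = DB 91.
Offset 15: leading byte 0xEE = 11101110 → 3-byte char #6 = EE B9 98.
Offset 18: leading byte 0xF1 = 11110001 → 4-byte char #7 = F1 A7 AA BD.
Offset 22: leading byte 0xE3 = 11100011 → 3-byte char #8 = E3 81 87.
Leading byte 0xE3 = 11100011 matches 1110xxxx → 3-byte sequence.
Byte 1: 0xE3 = 11100011, payload 0011 (4 bits).
Byte 2: 0x81 = 10000001 (10xxxxxx ✓), payload 000001.
Byte 3: 0x87 = 10000111 (10xxxxxx ✓), payload 000111.
Concatenate: 0011000001000111 = 0x3047 (16 bits → U+3047).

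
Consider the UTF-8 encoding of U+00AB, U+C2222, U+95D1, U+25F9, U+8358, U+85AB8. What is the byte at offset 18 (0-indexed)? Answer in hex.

U+00AB → 2-byte form C2 AB at offsets 0–1.
U+C2222 → 4-byte form F3 82 88 A2 at offsets 2–5.
U+95D1 → 3-byte form E9 97 91 at offsets 6–8.
U+25F9 → 3-byte form E2 97 B9 at offsets 9–11.
U+8358 → 3-byte form E8 8D 98 at offsets 12–14.
U+85AB8 → 4-byte form F2 85 AA B8 at offsets 15–18.
Offset 18 falls in char 6's range; it's byte 4 of F2 85 AA B8 = 0xB8.

0xB8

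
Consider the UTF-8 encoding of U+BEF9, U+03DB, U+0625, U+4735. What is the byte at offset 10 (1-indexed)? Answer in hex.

0xB5

1-indexed offset 10 is 0-indexed offset 9.
U+BEF9 → 3-byte form EB BB B9 at offsets 0–2.
U+03DB → 2-byte form CF 9B at offsets 3–4.
U+0625 → 2-byte form D8 A5 at offsets 5–6.
U+4735 → 3-byte form E4 9C B5 at offsets 7–9.
Offset 9 falls in char 4's range; it's byte 3 of E4 9C B5 = 0xB5.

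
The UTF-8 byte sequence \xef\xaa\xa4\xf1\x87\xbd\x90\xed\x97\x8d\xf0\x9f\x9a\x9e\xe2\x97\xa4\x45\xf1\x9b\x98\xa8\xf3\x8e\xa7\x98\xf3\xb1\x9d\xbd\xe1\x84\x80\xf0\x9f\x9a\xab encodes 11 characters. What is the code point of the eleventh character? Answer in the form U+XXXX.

U+1F6AB

Offset 0: leading byte 0xEF = 11101111 → 3-byte char #1 = EF AA A4.
Offset 3: leading byte 0xF1 = 11110001 → 4-byte char #2 = F1 87 BD 90.
Offset 7: leading byte 0xED = 11101101 → 3-byte char #3 = ED 97 8D.
Offset 10: leading byte 0xF0 = 11110000 → 4-byte char #4 = F0 9F 9A 9E.
Offset 14: leading byte 0xE2 = 11100010 → 3-byte char #5 = E2 97 A4.
Offset 17: leading byte 0x45 = 01000101 → 1-byte char #6 = 45.
Offset 18: leading byte 0xF1 = 11110001 → 4-byte char #7 = F1 9B 98 A8.
Offset 22: leading byte 0xF3 = 11110011 → 4-byte char #8 = F3 8E A7 98.
Offset 26: leading byte 0xF3 = 11110011 → 4-byte char #9 = F3 B1 9D BD.
Offset 30: leading byte 0xE1 = 11100001 → 3-byte char #10 = E1 84 80.
Offset 33: leading byte 0xF0 = 11110000 → 4-byte char #11 = F0 9F 9A AB.
Leading byte 0xF0 = 11110000 matches 11110xxx → 4-byte sequence.
Byte 1: 0xF0 = 11110000, payload 000 (3 bits).
Byte 2: 0x9F = 10011111 (10xxxxxx ✓), payload 011111.
Byte 3: 0x9A = 10011010 (10xxxxxx ✓), payload 011010.
Byte 4: 0xAB = 10101011 (10xxxxxx ✓), payload 101011.
Concatenate: 000011111011010101011 = 0x1F6AB (21 bits → U+1F6AB).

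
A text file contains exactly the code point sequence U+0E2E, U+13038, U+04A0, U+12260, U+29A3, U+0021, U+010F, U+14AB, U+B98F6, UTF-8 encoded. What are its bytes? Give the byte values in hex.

U+0E2E: 3-byte form → E0 B8 AE.
U+13038: 4-byte form → F0 93 80 B8.
U+04A0: 2-byte form → D2 A0.
U+12260: 4-byte form → F0 92 89 A0.
U+29A3: 3-byte form → E2 A6 A3.
U+0021: 1-byte form → 21.
U+010F: 2-byte form → C4 8F.
U+14AB: 3-byte form → E1 92 AB.
U+B98F6: 4-byte form → F2 B9 A3 B6.
Concatenated (26 bytes): E0 B8 AE F0 93 80 B8 D2 A0 F0 92 89 A0 E2 A6 A3 21 C4 8F E1 92 AB F2 B9 A3 B6.

E0 B8 AE F0 93 80 B8 D2 A0 F0 92 89 A0 E2 A6 A3 21 C4 8F E1 92 AB F2 B9 A3 B6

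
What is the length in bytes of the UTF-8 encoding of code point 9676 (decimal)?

3

U+25CC = 0x25CC. UTF-8 uses 1 byte below 0x80, 2 below 0x800, 3 below 0x10000, 4 up to 0x10FFFF. 0x25CC is in U+0800–U+FFFF → 3 bytes.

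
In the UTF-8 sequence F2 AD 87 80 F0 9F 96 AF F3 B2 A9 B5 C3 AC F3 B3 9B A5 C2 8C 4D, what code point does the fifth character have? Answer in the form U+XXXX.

Offset 0: leading byte 0xF2 = 11110010 → 4-byte char #1 = F2 AD 87 80.
Offset 4: leading byte 0xF0 = 11110000 → 4-byte char #2 = F0 9F 96 AF.
Offset 8: leading byte 0xF3 = 11110011 → 4-byte char #3 = F3 B2 A9 B5.
Offset 12: leading byte 0xC3 = 11000011 → 2-byte char #4 = C3 AC.
Offset 14: leading byte 0xF3 = 11110011 → 4-byte char #5 = F3 B3 9B A5.
Leading byte 0xF3 = 11110011 matches 11110xxx → 4-byte sequence.
Byte 1: 0xF3 = 11110011, payload 011 (3 bits).
Byte 2: 0xB3 = 10110011 (10xxxxxx ✓), payload 110011.
Byte 3: 0x9B = 10011011 (10xxxxxx ✓), payload 011011.
Byte 4: 0xA5 = 10100101 (10xxxxxx ✓), payload 100101.
Concatenate: 011110011011011100101 = 0xF36E5 (21 bits → U+F36E5).

U+F36E5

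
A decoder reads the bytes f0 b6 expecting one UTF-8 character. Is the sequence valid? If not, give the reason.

Leading byte 0xF0 = 11110000 → 4-byte form, but only 2 bytes are present.

invalid (sequence truncated)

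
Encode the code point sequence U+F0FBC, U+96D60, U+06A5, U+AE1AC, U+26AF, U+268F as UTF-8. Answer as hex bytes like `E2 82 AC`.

F3 B0 BE BC F2 96 B5 A0 DA A5 F2 AE 86 AC E2 9A AF E2 9A 8F

U+F0FBC: 4-byte form → F3 B0 BE BC.
U+96D60: 4-byte form → F2 96 B5 A0.
U+06A5: 2-byte form → DA A5.
U+AE1AC: 4-byte form → F2 AE 86 AC.
U+26AF: 3-byte form → E2 9A AF.
U+268F: 3-byte form → E2 9A 8F.
Concatenated (20 bytes): F3 B0 BE BC F2 96 B5 A0 DA A5 F2 AE 86 AC E2 9A AF E2 9A 8F.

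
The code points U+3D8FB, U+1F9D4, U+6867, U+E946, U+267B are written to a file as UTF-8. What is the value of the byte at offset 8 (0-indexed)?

U+3D8FB → 4-byte form F0 BD A3 BB at offsets 0–3.
U+1F9D4 → 4-byte form F0 9F A7 94 at offsets 4–7.
U+6867 → 3-byte form E6 A1 A7 at offsets 8–10.
Offset 8 falls in char 3's range; it's byte 1 of E6 A1 A7 = 0xE6.

0xE6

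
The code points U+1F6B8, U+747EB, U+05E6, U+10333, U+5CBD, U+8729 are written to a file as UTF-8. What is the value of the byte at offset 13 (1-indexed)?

1-indexed offset 13 is 0-indexed offset 12.
U+1F6B8 → 4-byte form F0 9F 9A B8 at offsets 0–3.
U+747EB → 4-byte form F1 B4 9F AB at offsets 4–7.
U+05E6 → 2-byte form D7 A6 at offsets 8–9.
U+10333 → 4-byte form F0 90 8C B3 at offsets 10–13.
Offset 12 falls in char 4's range; it's byte 3 of F0 90 8C B3 = 0x8C.

0x8C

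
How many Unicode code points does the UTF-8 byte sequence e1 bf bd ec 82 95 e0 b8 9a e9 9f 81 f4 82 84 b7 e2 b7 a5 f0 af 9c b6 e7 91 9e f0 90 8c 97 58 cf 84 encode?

Byte at offset 0: 0xE1 = 11100001 → 3-byte char (#1). Advance 3.
Byte at offset 3: 0xEC = 11101100 → 3-byte char (#2). Advance 3.
Byte at offset 6: 0xE0 = 11100000 → 3-byte char (#3). Advance 3.
Byte at offset 9: 0xE9 = 11101001 → 3-byte char (#4). Advance 3.
Byte at offset 12: 0xF4 = 11110100 → 4-byte char (#5). Advance 4.
Byte at offset 16: 0xE2 = 11100010 → 3-byte char (#6). Advance 3.
Byte at offset 19: 0xF0 = 11110000 → 4-byte char (#7). Advance 4.
Byte at offset 23: 0xE7 = 11100111 → 3-byte char (#8). Advance 3.
Byte at offset 26: 0xF0 = 11110000 → 4-byte char (#9). Advance 4.
Byte at offset 30: 0x58 = 01011000 → 1-byte char (#10). Advance 1.
Byte at offset 31: 0xCF = 11001111 → 2-byte char (#11). Advance 2.
Reached end at offset 33 after 11 code points.

11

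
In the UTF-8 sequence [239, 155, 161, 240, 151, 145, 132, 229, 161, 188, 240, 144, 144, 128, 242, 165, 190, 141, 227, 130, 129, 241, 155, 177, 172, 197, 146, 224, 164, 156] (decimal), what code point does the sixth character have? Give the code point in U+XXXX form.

U+3081

Offset 0: leading byte 0xEF = 11101111 → 3-byte char #1 = EF 9B A1.
Offset 3: leading byte 0xF0 = 11110000 → 4-byte char #2 = F0 97 91 84.
Offset 7: leading byte 0xE5 = 11100101 → 3-byte char #3 = E5 A1 BC.
Offset 10: leading byte 0xF0 = 11110000 → 4-byte char #4 = F0 90 90 80.
Offset 14: leading byte 0xF2 = 11110010 → 4-byte char #5 = F2 A5 BE 8D.
Offset 18: leading byte 0xE3 = 11100011 → 3-byte char #6 = E3 82 81.
Leading byte 0xE3 = 11100011 matches 1110xxxx → 3-byte sequence.
Byte 1: 0xE3 = 11100011, payload 0011 (4 bits).
Byte 2: 0x82 = 10000010 (10xxxxxx ✓), payload 000010.
Byte 3: 0x81 = 10000001 (10xxxxxx ✓), payload 000001.
Concatenate: 0011000010000001 = 0x3081 (16 bits → U+3081).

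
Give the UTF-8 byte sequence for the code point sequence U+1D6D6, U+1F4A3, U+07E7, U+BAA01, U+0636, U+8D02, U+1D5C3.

F0 9D 9B 96 F0 9F 92 A3 DF A7 F2 BA A8 81 D8 B6 E8 B4 82 F0 9D 97 83

U+1D6D6: 4-byte form → F0 9D 9B 96.
U+1F4A3: 4-byte form → F0 9F 92 A3.
U+07E7: 2-byte form → DF A7.
U+BAA01: 4-byte form → F2 BA A8 81.
U+0636: 2-byte form → D8 B6.
U+8D02: 3-byte form → E8 B4 82.
U+1D5C3: 4-byte form → F0 9D 97 83.
Concatenated (23 bytes): F0 9D 9B 96 F0 9F 92 A3 DF A7 F2 BA A8 81 D8 B6 E8 B4 82 F0 9D 97 83.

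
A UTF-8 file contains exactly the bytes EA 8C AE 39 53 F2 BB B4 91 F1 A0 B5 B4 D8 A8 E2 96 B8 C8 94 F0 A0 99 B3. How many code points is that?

9

Byte at offset 0: 0xEA = 11101010 → 3-byte char (#1). Advance 3.
Byte at offset 3: 0x39 = 00111001 → 1-byte char (#2). Advance 1.
Byte at offset 4: 0x53 = 01010011 → 1-byte char (#3). Advance 1.
Byte at offset 5: 0xF2 = 11110010 → 4-byte char (#4). Advance 4.
Byte at offset 9: 0xF1 = 11110001 → 4-byte char (#5). Advance 4.
Byte at offset 13: 0xD8 = 11011000 → 2-byte char (#6). Advance 2.
Byte at offset 15: 0xE2 = 11100010 → 3-byte char (#7). Advance 3.
Byte at offset 18: 0xC8 = 11001000 → 2-byte char (#8). Advance 2.
Byte at offset 20: 0xF0 = 11110000 → 4-byte char (#9). Advance 4.
Reached end at offset 24 after 9 code points.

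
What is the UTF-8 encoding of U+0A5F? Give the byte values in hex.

E0 A9 9F

U+0A5F = 0xA5F = 2655 decimal. In range U+0800–U+FFFF → 3-byte form: 1110xxxx 10xxxxxx 10xxxxxx.
Binary (16 bits): 0000101001011111.
Split 4+6+6: 0000 | 101001 | 011111.
Byte 1: 11100000 = 0xE0.
Byte 2: 10101001 = 0xA9.
Byte 3: 10011111 = 0x9F.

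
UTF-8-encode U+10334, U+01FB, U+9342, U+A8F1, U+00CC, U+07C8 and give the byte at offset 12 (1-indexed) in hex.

0xB1

1-indexed offset 12 is 0-indexed offset 11.
U+10334 → 4-byte form F0 90 8C B4 at offsets 0–3.
U+01FB → 2-byte form C7 BB at offsets 4–5.
U+9342 → 3-byte form E9 8D 82 at offsets 6–8.
U+A8F1 → 3-byte form EA A3 B1 at offsets 9–11.
Offset 11 falls in char 4's range; it's byte 3 of EA A3 B1 = 0xB1.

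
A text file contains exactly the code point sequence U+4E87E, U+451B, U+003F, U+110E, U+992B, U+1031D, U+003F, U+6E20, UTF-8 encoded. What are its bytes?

F1 8E A1 BE E4 94 9B 3F E1 84 8E E9 A4 AB F0 90 8C 9D 3F E6 B8 A0

U+4E87E: 4-byte form → F1 8E A1 BE.
U+451B: 3-byte form → E4 94 9B.
U+003F: 1-byte form → 3F.
U+110E: 3-byte form → E1 84 8E.
U+992B: 3-byte form → E9 A4 AB.
U+1031D: 4-byte form → F0 90 8C 9D.
U+003F: 1-byte form → 3F.
U+6E20: 3-byte form → E6 B8 A0.
Concatenated (22 bytes): F1 8E A1 BE E4 94 9B 3F E1 84 8E E9 A4 AB F0 90 8C 9D 3F E6 B8 A0.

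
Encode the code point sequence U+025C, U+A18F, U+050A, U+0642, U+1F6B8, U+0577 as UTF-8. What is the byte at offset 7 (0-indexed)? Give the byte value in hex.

U+025C → 2-byte form C9 9C at offsets 0–1.
U+A18F → 3-byte form EA 86 8F at offsets 2–4.
U+050A → 2-byte form D4 8A at offsets 5–6.
U+0642 → 2-byte form D9 82 at offsets 7–8.
Offset 7 falls in char 4's range; it's byte 1 of D9 82 = 0xD9.

0xD9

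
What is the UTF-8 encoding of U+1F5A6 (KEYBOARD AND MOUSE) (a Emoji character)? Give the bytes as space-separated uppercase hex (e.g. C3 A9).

U+1F5A6 = 0x1F5A6 = 128422 decimal. In range U+10000–U+10FFFF → 4-byte form: 11110xxx 10xxxxxx 10xxxxxx 10xxxxxx.
Binary (21 bits): 000011111010110100110.
Split 3+6+6+6: 000 | 011111 | 010110 | 100110.
Byte 1: 11110000 = 0xF0.
Byte 2: 10011111 = 0x9F.
Byte 3: 10010110 = 0x96.
Byte 4: 10100110 = 0xA6.

F0 9F 96 A6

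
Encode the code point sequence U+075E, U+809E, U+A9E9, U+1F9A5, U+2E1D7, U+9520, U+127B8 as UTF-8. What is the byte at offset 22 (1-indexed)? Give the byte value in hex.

1-indexed offset 22 is 0-indexed offset 21.
U+075E → 2-byte form DD 9E at offsets 0–1.
U+809E → 3-byte form E8 82 9E at offsets 2–4.
U+A9E9 → 3-byte form EA A7 A9 at offsets 5–7.
U+1F9A5 → 4-byte form F0 9F A6 A5 at offsets 8–11.
U+2E1D7 → 4-byte form F0 AE 87 97 at offsets 12–15.
U+9520 → 3-byte form E9 94 A0 at offsets 16–18.
U+127B8 → 4-byte form F0 92 9E B8 at offsets 19–22.
Offset 21 falls in char 7's range; it's byte 3 of F0 92 9E B8 = 0x9E.

0x9E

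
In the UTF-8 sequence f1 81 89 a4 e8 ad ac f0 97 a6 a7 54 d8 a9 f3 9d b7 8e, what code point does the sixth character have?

Offset 0: leading byte 0xF1 = 11110001 → 4-byte char #1 = F1 81 89 A4.
Offset 4: leading byte 0xE8 = 11101000 → 3-byte char #2 = E8 AD AC.
Offset 7: leading byte 0xF0 = 11110000 → 4-byte char #3 = F0 97 A6 A7.
Offset 11: leading byte 0x54 = 01010100 → 1-byte char #4 = 54.
Offset 12: leading byte 0xD8 = 11011000 → 2-byte char #5 = D8 A9.
Offset 14: leading byte 0xF3 = 11110011 → 4-byte char #6 = F3 9D B7 8E.
Leading byte 0xF3 = 11110011 matches 11110xxx → 4-byte sequence.
Byte 1: 0xF3 = 11110011, payload 011 (3 bits).
Byte 2: 0x9D = 10011101 (10xxxxxx ✓), payload 011101.
Byte 3: 0xB7 = 10110111 (10xxxxxx ✓), payload 110111.
Byte 4: 0x8E = 10001110 (10xxxxxx ✓), payload 001110.
Concatenate: 011011101110111001110 = 0xDDDCE (21 bits → U+DDDCE).

U+DDDCE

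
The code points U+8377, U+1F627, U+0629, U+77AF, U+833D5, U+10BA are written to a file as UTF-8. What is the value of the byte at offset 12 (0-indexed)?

U+8377 → 3-byte form E8 8D B7 at offsets 0–2.
U+1F627 → 4-byte form F0 9F 98 A7 at offsets 3–6.
U+0629 → 2-byte form D8 A9 at offsets 7–8.
U+77AF → 3-byte form E7 9E AF at offsets 9–11.
U+833D5 → 4-byte form F2 83 8F 95 at offsets 12–15.
Offset 12 falls in char 5's range; it's byte 1 of F2 83 8F 95 = 0xF2.

0xF2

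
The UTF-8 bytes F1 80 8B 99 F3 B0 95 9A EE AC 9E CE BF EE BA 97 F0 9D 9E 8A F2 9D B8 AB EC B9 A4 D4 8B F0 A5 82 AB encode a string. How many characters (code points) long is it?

Byte at offset 0: 0xF1 = 11110001 → 4-byte char (#1). Advance 4.
Byte at offset 4: 0xF3 = 11110011 → 4-byte char (#2). Advance 4.
Byte at offset 8: 0xEE = 11101110 → 3-byte char (#3). Advance 3.
Byte at offset 11: 0xCE = 11001110 → 2-byte char (#4). Advance 2.
Byte at offset 13: 0xEE = 11101110 → 3-byte char (#5). Advance 3.
Byte at offset 16: 0xF0 = 11110000 → 4-byte char (#6). Advance 4.
Byte at offset 20: 0xF2 = 11110010 → 4-byte char (#7). Advance 4.
Byte at offset 24: 0xEC = 11101100 → 3-byte char (#8). Advance 3.
Byte at offset 27: 0xD4 = 11010100 → 2-byte char (#9). Advance 2.
Byte at offset 29: 0xF0 = 11110000 → 4-byte char (#10). Advance 4.
Reached end at offset 33 after 10 code points.

10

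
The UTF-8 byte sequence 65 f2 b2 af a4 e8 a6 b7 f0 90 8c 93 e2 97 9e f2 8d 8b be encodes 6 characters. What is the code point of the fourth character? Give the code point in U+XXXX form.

U+10313

Offset 0: leading byte 0x65 = 01100101 → 1-byte char #1 = 65.
Offset 1: leading byte 0xF2 = 11110010 → 4-byte char #2 = F2 B2 AF A4.
Offset 5: leading byte 0xE8 = 11101000 → 3-byte char #3 = E8 A6 B7.
Offset 8: leading byte 0xF0 = 11110000 → 4-byte char #4 = F0 90 8C 93.
Leading byte 0xF0 = 11110000 matches 11110xxx → 4-byte sequence.
Byte 1: 0xF0 = 11110000, payload 000 (3 bits).
Byte 2: 0x90 = 10010000 (10xxxxxx ✓), payload 010000.
Byte 3: 0x8C = 10001100 (10xxxxxx ✓), payload 001100.
Byte 4: 0x93 = 10010011 (10xxxxxx ✓), payload 010011.
Concatenate: 000010000001100010011 = 0x10313 (21 bits → U+10313).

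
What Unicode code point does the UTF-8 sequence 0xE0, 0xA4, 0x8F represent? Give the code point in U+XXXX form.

Leading byte 0xE0 = 11100000 matches 1110xxxx → 3-byte sequence.
Byte 1: 0xE0 = 11100000, payload 0000 (4 bits).
Byte 2: 0xA4 = 10100100 (10xxxxxx ✓), payload 100100.
Byte 3: 0x8F = 10001111 (10xxxxxx ✓), payload 001111.
Concatenate: 0000100100001111 = 0x90F (16 bits → U+090F).

U+090F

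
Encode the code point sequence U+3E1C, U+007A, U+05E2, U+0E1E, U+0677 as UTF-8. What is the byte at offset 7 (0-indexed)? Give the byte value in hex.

0xB8

U+3E1C → 3-byte form E3 B8 9C at offsets 0–2.
U+007A → 1-byte form 7A at offsets 3–3.
U+05E2 → 2-byte form D7 A2 at offsets 4–5.
U+0E1E → 3-byte form E0 B8 9E at offsets 6–8.
Offset 7 falls in char 4's range; it's byte 2 of E0 B8 9E = 0xB8.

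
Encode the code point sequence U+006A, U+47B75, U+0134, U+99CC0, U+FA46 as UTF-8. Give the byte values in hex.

6A F1 87 AD B5 C4 B4 F2 99 B3 80 EF A9 86

U+006A: 1-byte form → 6A.
U+47B75: 4-byte form → F1 87 AD B5.
U+0134: 2-byte form → C4 B4.
U+99CC0: 4-byte form → F2 99 B3 80.
U+FA46: 3-byte form → EF A9 86.
Concatenated (14 bytes): 6A F1 87 AD B5 C4 B4 F2 99 B3 80 EF A9 86.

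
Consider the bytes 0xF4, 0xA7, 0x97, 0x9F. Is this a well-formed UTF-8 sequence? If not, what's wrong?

invalid (encodes a value above U+10FFFF)

Leading byte 0xF4 = 11110100 → 4-byte form.
Payload = 0x1275DF, which exceeds U+10FFFF, the maximum Unicode code point. (Leading bytes F5–FF, or F4 followed by ≥ 0x90, are invalid.)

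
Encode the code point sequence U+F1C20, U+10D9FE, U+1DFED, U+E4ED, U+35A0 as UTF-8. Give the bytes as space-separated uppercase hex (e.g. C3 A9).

F3 B1 B0 A0 F4 8D A7 BE F0 9D BF AD EE 93 AD E3 96 A0

U+F1C20: 4-byte form → F3 B1 B0 A0.
U+10D9FE: 4-byte form → F4 8D A7 BE.
U+1DFED: 4-byte form → F0 9D BF AD.
U+E4ED: 3-byte form → EE 93 AD.
U+35A0: 3-byte form → E3 96 A0.
Concatenated (18 bytes): F3 B1 B0 A0 F4 8D A7 BE F0 9D BF AD EE 93 AD E3 96 A0.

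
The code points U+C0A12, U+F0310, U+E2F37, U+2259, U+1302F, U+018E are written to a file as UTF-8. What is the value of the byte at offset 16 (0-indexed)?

U+C0A12 → 4-byte form F3 80 A8 92 at offsets 0–3.
U+F0310 → 4-byte form F3 B0 8C 90 at offsets 4–7.
U+E2F37 → 4-byte form F3 A2 BC B7 at offsets 8–11.
U+2259 → 3-byte form E2 89 99 at offsets 12–14.
U+1302F → 4-byte form F0 93 80 AF at offsets 15–18.
Offset 16 falls in char 5's range; it's byte 2 of F0 93 80 AF = 0x93.

0x93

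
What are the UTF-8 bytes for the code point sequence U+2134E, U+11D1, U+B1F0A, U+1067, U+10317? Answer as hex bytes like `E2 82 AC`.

U+2134E: 4-byte form → F0 A1 8D 8E.
U+11D1: 3-byte form → E1 87 91.
U+B1F0A: 4-byte form → F2 B1 BC 8A.
U+1067: 3-byte form → E1 81 A7.
U+10317: 4-byte form → F0 90 8C 97.
Concatenated (18 bytes): F0 A1 8D 8E E1 87 91 F2 B1 BC 8A E1 81 A7 F0 90 8C 97.

F0 A1 8D 8E E1 87 91 F2 B1 BC 8A E1 81 A7 F0 90 8C 97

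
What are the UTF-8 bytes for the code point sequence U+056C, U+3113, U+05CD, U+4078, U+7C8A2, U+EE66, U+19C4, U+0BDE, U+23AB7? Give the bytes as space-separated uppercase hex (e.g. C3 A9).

D5 AC E3 84 93 D7 8D E4 81 B8 F1 BC A2 A2 EE B9 A6 E1 A7 84 E0 AF 9E F0 A3 AA B7

U+056C: 2-byte form → D5 AC.
U+3113: 3-byte form → E3 84 93.
U+05CD: 2-byte form → D7 8D.
U+4078: 3-byte form → E4 81 B8.
U+7C8A2: 4-byte form → F1 BC A2 A2.
U+EE66: 3-byte form → EE B9 A6.
U+19C4: 3-byte form → E1 A7 84.
U+0BDE: 3-byte form → E0 AF 9E.
U+23AB7: 4-byte form → F0 A3 AA B7.
Concatenated (27 bytes): D5 AC E3 84 93 D7 8D E4 81 B8 F1 BC A2 A2 EE B9 A6 E1 A7 84 E0 AF 9E F0 A3 AA B7.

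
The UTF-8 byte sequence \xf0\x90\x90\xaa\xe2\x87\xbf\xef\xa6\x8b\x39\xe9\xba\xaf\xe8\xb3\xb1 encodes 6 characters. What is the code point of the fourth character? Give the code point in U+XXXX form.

U+0039

Offset 0: leading byte 0xF0 = 11110000 → 4-byte char #1 = F0 90 90 AA.
Offset 4: leading byte 0xE2 = 11100010 → 3-byte char #2 = E2 87 BF.
Offset 7: leading byte 0xEF = 11101111 → 3-byte char #3 = EF A6 8B.
Offset 10: leading byte 0x39 = 00111001 → 1-byte char #4 = 39.
Leading byte 0x39 = 00111001 matches 0xxxxxxx → 1-byte sequence.
Byte 1: 0x39 = 00111001, payload 0111001 (7 bits).
Concatenate: 0111001 = 0x39 (7 bits → U+0039).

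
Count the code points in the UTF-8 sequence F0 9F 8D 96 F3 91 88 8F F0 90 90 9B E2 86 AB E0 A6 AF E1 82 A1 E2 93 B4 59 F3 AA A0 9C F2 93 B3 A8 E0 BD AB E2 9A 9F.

Byte at offset 0: 0xF0 = 11110000 → 4-byte char (#1). Advance 4.
Byte at offset 4: 0xF3 = 11110011 → 4-byte char (#2). Advance 4.
Byte at offset 8: 0xF0 = 11110000 → 4-byte char (#3). Advance 4.
Byte at offset 12: 0xE2 = 11100010 → 3-byte char (#4). Advance 3.
Byte at offset 15: 0xE0 = 11100000 → 3-byte char (#5). Advance 3.
Byte at offset 18: 0xE1 = 11100001 → 3-byte char (#6). Advance 3.
Byte at offset 21: 0xE2 = 11100010 → 3-byte char (#7). Advance 3.
Byte at offset 24: 0x59 = 01011001 → 1-byte char (#8). Advance 1.
Byte at offset 25: 0xF3 = 11110011 → 4-byte char (#9). Advance 4.
Byte at offset 29: 0xF2 = 11110010 → 4-byte char (#10). Advance 4.
Byte at offset 33: 0xE0 = 11100000 → 3-byte char (#11). Advance 3.
Byte at offset 36: 0xE2 = 11100010 → 3-byte char (#12). Advance 3.
Reached end at offset 39 after 12 code points.

12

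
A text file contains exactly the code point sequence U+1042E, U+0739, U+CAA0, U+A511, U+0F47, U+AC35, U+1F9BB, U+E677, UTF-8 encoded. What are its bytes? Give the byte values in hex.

U+1042E: 4-byte form → F0 90 90 AE.
U+0739: 2-byte form → DC B9.
U+CAA0: 3-byte form → EC AA A0.
U+A511: 3-byte form → EA 94 91.
U+0F47: 3-byte form → E0 BD 87.
U+AC35: 3-byte form → EA B0 B5.
U+1F9BB: 4-byte form → F0 9F A6 BB.
U+E677: 3-byte form → EE 99 B7.
Concatenated (25 bytes): F0 90 90 AE DC B9 EC AA A0 EA 94 91 E0 BD 87 EA B0 B5 F0 9F A6 BB EE 99 B7.

F0 90 90 AE DC B9 EC AA A0 EA 94 91 E0 BD 87 EA B0 B5 F0 9F A6 BB EE 99 B7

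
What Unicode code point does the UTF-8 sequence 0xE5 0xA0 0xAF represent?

Leading byte 0xE5 = 11100101 matches 1110xxxx → 3-byte sequence.
Byte 1: 0xE5 = 11100101, payload 0101 (4 bits).
Byte 2: 0xA0 = 10100000 (10xxxxxx ✓), payload 100000.
Byte 3: 0xAF = 10101111 (10xxxxxx ✓), payload 101111.
Concatenate: 0101100000101111 = 0x582F (16 bits → U+582F).

U+582F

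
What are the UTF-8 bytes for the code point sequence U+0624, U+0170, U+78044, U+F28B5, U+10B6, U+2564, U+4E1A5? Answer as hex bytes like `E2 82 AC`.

D8 A4 C5 B0 F1 B8 81 84 F3 B2 A2 B5 E1 82 B6 E2 95 A4 F1 8E 86 A5

U+0624: 2-byte form → D8 A4.
U+0170: 2-byte form → C5 B0.
U+78044: 4-byte form → F1 B8 81 84.
U+F28B5: 4-byte form → F3 B2 A2 B5.
U+10B6: 3-byte form → E1 82 B6.
U+2564: 3-byte form → E2 95 A4.
U+4E1A5: 4-byte form → F1 8E 86 A5.
Concatenated (22 bytes): D8 A4 C5 B0 F1 B8 81 84 F3 B2 A2 B5 E1 82 B6 E2 95 A4 F1 8E 86 A5.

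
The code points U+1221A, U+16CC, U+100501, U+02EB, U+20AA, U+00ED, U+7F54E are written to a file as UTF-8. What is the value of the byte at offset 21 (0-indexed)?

U+1221A → 4-byte form F0 92 88 9A at offsets 0–3.
U+16CC → 3-byte form E1 9B 8C at offsets 4–6.
U+100501 → 4-byte form F4 80 94 81 at offsets 7–10.
U+02EB → 2-byte form CB AB at offsets 11–12.
U+20AA → 3-byte form E2 82 AA at offsets 13–15.
U+00ED → 2-byte form C3 AD at offsets 16–17.
U+7F54E → 4-byte form F1 BF 95 8E at offsets 18–21.
Offset 21 falls in char 7's range; it's byte 4 of F1 BF 95 8E = 0x8E.

0x8E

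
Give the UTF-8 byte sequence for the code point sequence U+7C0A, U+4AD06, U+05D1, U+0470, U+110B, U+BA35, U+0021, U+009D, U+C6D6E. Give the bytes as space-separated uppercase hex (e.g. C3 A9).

E7 B0 8A F1 8A B4 86 D7 91 D1 B0 E1 84 8B EB A8 B5 21 C2 9D F3 86 B5 AE

U+7C0A: 3-byte form → E7 B0 8A.
U+4AD06: 4-byte form → F1 8A B4 86.
U+05D1: 2-byte form → D7 91.
U+0470: 2-byte form → D1 B0.
U+110B: 3-byte form → E1 84 8B.
U+BA35: 3-byte form → EB A8 B5.
U+0021: 1-byte form → 21.
U+009D: 2-byte form → C2 9D.
U+C6D6E: 4-byte form → F3 86 B5 AE.
Concatenated (24 bytes): E7 B0 8A F1 8A B4 86 D7 91 D1 B0 E1 84 8B EB A8 B5 21 C2 9D F3 86 B5 AE.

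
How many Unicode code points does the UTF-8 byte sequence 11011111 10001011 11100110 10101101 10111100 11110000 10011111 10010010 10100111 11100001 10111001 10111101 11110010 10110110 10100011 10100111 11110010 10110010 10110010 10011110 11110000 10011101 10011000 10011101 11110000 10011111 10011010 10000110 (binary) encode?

Byte at offset 0: 0xDF = 11011111 → 2-byte char (#1). Advance 2.
Byte at offset 2: 0xE6 = 11100110 → 3-byte char (#2). Advance 3.
Byte at offset 5: 0xF0 = 11110000 → 4-byte char (#3). Advance 4.
Byte at offset 9: 0xE1 = 11100001 → 3-byte char (#4). Advance 3.
Byte at offset 12: 0xF2 = 11110010 → 4-byte char (#5). Advance 4.
Byte at offset 16: 0xF2 = 11110010 → 4-byte char (#6). Advance 4.
Byte at offset 20: 0xF0 = 11110000 → 4-byte char (#7). Advance 4.
Byte at offset 24: 0xF0 = 11110000 → 4-byte char (#8). Advance 4.
Reached end at offset 28 after 8 code points.

8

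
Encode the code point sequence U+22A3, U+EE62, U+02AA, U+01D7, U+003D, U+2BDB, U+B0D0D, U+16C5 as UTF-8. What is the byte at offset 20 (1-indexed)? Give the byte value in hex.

0x9B

1-indexed offset 20 is 0-indexed offset 19.
U+22A3 → 3-byte form E2 8A A3 at offsets 0–2.
U+EE62 → 3-byte form EE B9 A2 at offsets 3–5.
U+02AA → 2-byte form CA AA at offsets 6–7.
U+01D7 → 2-byte form C7 97 at offsets 8–9.
U+003D → 1-byte form 3D at offsets 10–10.
U+2BDB → 3-byte form E2 AF 9B at offsets 11–13.
U+B0D0D → 4-byte form F2 B0 B4 8D at offsets 14–17.
U+16C5 → 3-byte form E1 9B 85 at offsets 18–20.
Offset 19 falls in char 8's range; it's byte 2 of E1 9B 85 = 0x9B.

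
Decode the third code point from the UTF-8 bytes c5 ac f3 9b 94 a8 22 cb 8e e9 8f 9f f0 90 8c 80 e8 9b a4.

Offset 0: leading byte 0xC5 = 11000101 → 2-byte char #1 = C5 AC.
Offset 2: leading byte 0xF3 = 11110011 → 4-byte char #2 = F3 9B 94 A8.
Offset 6: leading byte 0x22 = 00100010 → 1-byte char #3 = 22.
Leading byte 0x22 = 00100010 matches 0xxxxxxx → 1-byte sequence.
Byte 1: 0x22 = 00100010, payload 0100010 (7 bits).
Concatenate: 0100010 = 0x22 (7 bits → U+0022).

U+0022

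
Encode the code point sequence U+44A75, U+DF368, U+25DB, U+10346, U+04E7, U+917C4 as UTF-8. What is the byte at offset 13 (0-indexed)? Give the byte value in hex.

0x8D

U+44A75 → 4-byte form F1 84 A9 B5 at offsets 0–3.
U+DF368 → 4-byte form F3 9F 8D A8 at offsets 4–7.
U+25DB → 3-byte form E2 97 9B at offsets 8–10.
U+10346 → 4-byte form F0 90 8D 86 at offsets 11–14.
Offset 13 falls in char 4's range; it's byte 3 of F0 90 8D 86 = 0x8D.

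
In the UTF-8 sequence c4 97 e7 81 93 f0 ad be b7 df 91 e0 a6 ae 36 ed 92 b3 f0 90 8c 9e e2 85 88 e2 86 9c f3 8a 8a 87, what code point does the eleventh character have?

Offset 0: leading byte 0xC4 = 11000100 → 2-byte char #1 = C4 97.
Offset 2: leading byte 0xE7 = 11100111 → 3-byte char #2 = E7 81 93.
Offset 5: leading byte 0xF0 = 11110000 → 4-byte char #3 = F0 AD BE B7.
Offset 9: leading byte 0xDF = 11011111 → 2-byte char #4 = DF 91.
Offset 11: leading byte 0xE0 = 11100000 → 3-byte char #5 = E0 A6 AE.
Offset 14: leading byte 0x36 = 00110110 → 1-byte char #6 = 36.
Offset 15: leading byte 0xED = 11101101 → 3-byte char #7 = ED 92 B3.
Offset 18: leading byte 0xF0 = 11110000 → 4-byte char #8 = F0 90 8C 9E.
Offset 22: leading byte 0xE2 = 11100010 → 3-byte char #9 = E2 85 88.
Offset 25: leading byte 0xE2 = 11100010 → 3-byte char #10 = E2 86 9C.
Offset 28: leading byte 0xF3 = 11110011 → 4-byte char #11 = F3 8A 8A 87.
Leading byte 0xF3 = 11110011 matches 11110xxx → 4-byte sequence.
Byte 1: 0xF3 = 11110011, payload 011 (3 bits).
Byte 2: 0x8A = 10001010 (10xxxxxx ✓), payload 001010.
Byte 3: 0x8A = 10001010 (10xxxxxx ✓), payload 001010.
Byte 4: 0x87 = 10000111 (10xxxxxx ✓), payload 000111.
Concatenate: 011001010001010000111 = 0xCA287 (21 bits → U+CA287).

U+CA287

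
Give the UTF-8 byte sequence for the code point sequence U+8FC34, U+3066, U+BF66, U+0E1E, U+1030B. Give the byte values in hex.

U+8FC34: 4-byte form → F2 8F B0 B4.
U+3066: 3-byte form → E3 81 A6.
U+BF66: 3-byte form → EB BD A6.
U+0E1E: 3-byte form → E0 B8 9E.
U+1030B: 4-byte form → F0 90 8C 8B.
Concatenated (17 bytes): F2 8F B0 B4 E3 81 A6 EB BD A6 E0 B8 9E F0 90 8C 8B.

F2 8F B0 B4 E3 81 A6 EB BD A6 E0 B8 9E F0 90 8C 8B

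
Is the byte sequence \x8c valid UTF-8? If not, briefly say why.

Byte 0x8C = 10001100 has the form 10xxxxxx — a continuation byte — but there is no preceding leading byte.

invalid (continuation byte with no leading byte)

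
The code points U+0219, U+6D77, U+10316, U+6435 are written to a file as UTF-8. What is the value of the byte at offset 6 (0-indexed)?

0x90

U+0219 → 2-byte form C8 99 at offsets 0–1.
U+6D77 → 3-byte form E6 B5 B7 at offsets 2–4.
U+10316 → 4-byte form F0 90 8C 96 at offsets 5–8.
Offset 6 falls in char 3's range; it's byte 2 of F0 90 8C 96 = 0x90.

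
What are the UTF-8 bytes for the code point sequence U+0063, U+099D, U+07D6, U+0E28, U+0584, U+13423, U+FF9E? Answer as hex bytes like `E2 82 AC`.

U+0063: 1-byte form → 63.
U+099D: 3-byte form → E0 A6 9D.
U+07D6: 2-byte form → DF 96.
U+0E28: 3-byte form → E0 B8 A8.
U+0584: 2-byte form → D6 84.
U+13423: 4-byte form → F0 93 90 A3.
U+FF9E: 3-byte form → EF BE 9E.
Concatenated (18 bytes): 63 E0 A6 9D DF 96 E0 B8 A8 D6 84 F0 93 90 A3 EF BE 9E.

63 E0 A6 9D DF 96 E0 B8 A8 D6 84 F0 93 90 A3 EF BE 9E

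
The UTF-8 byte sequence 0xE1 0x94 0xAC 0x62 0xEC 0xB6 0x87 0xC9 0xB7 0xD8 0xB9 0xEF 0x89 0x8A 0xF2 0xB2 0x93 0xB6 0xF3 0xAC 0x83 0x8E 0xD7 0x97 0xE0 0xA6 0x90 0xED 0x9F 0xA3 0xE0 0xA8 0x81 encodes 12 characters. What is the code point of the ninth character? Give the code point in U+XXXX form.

Offset 0: leading byte 0xE1 = 11100001 → 3-byte char #1 = E1 94 AC.
Offset 3: leading byte 0x62 = 01100010 → 1-byte char #2 = 62.
Offset 4: leading byte 0xEC = 11101100 → 3-byte char #3 = EC B6 87.
Offset 7: leading byte 0xC9 = 11001001 → 2-byte char #4 = C9 B7.
Offset 9: leading byte 0xD8 = 11011000 → 2-byte char #5 = D8 B9.
Offset 11: leading byte 0xEF = 11101111 → 3-byte char #6 = EF 89 8A.
Offset 14: leading byte 0xF2 = 11110010 → 4-byte char #7 = F2 B2 93 B6.
Offset 18: leading byte 0xF3 = 11110011 → 4-byte char #8 = F3 AC 83 8E.
Offset 22: leading byte 0xD7 = 11010111 → 2-byte char #9 = D7 97.
Leading byte 0xD7 = 11010111 matches 110xxxxx → 2-byte sequence.
Byte 1: 0xD7 = 11010111, payload 10111 (5 bits).
Byte 2: 0x97 = 10010111 (10xxxxxx ✓), payload 010111.
Concatenate: 10111010111 = 0x5D7 (11 bits → U+05D7).

U+05D7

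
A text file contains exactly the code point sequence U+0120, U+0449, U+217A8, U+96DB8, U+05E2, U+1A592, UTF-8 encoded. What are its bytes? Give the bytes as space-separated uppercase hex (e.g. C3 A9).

U+0120: 2-byte form → C4 A0.
U+0449: 2-byte form → D1 89.
U+217A8: 4-byte form → F0 A1 9E A8.
U+96DB8: 4-byte form → F2 96 B6 B8.
U+05E2: 2-byte form → D7 A2.
U+1A592: 4-byte form → F0 9A 96 92.
Concatenated (18 bytes): C4 A0 D1 89 F0 A1 9E A8 F2 96 B6 B8 D7 A2 F0 9A 96 92.

C4 A0 D1 89 F0 A1 9E A8 F2 96 B6 B8 D7 A2 F0 9A 96 92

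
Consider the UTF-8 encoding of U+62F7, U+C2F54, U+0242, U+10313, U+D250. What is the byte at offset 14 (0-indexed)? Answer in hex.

0x89

U+62F7 → 3-byte form E6 8B B7 at offsets 0–2.
U+C2F54 → 4-byte form F3 82 BD 94 at offsets 3–6.
U+0242 → 2-byte form C9 82 at offsets 7–8.
U+10313 → 4-byte form F0 90 8C 93 at offsets 9–12.
U+D250 → 3-byte form ED 89 90 at offsets 13–15.
Offset 14 falls in char 5's range; it's byte 2 of ED 89 90 = 0x89.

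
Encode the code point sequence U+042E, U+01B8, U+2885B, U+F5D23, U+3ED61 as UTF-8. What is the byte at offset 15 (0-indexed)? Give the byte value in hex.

0xA1

U+042E → 2-byte form D0 AE at offsets 0–1.
U+01B8 → 2-byte form C6 B8 at offsets 2–3.
U+2885B → 4-byte form F0 A8 A1 9B at offsets 4–7.
U+F5D23 → 4-byte form F3 B5 B4 A3 at offsets 8–11.
U+3ED61 → 4-byte form F0 BE B5 A1 at offsets 12–15.
Offset 15 falls in char 5's range; it's byte 4 of F0 BE B5 A1 = 0xA1.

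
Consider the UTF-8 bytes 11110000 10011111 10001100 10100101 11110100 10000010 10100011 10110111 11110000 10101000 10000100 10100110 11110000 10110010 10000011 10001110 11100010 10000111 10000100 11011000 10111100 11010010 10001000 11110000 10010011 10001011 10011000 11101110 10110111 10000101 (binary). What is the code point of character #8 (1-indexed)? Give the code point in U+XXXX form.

Offset 0: leading byte 0xF0 = 11110000 → 4-byte char #1 = F0 9F 8C A5.
Offset 4: leading byte 0xF4 = 11110100 → 4-byte char #2 = F4 82 A3 B7.
Offset 8: leading byte 0xF0 = 11110000 → 4-byte char #3 = F0 A8 84 A6.
Offset 12: leading byte 0xF0 = 11110000 → 4-byte char #4 = F0 B2 83 8E.
Offset 16: leading byte 0xE2 = 11100010 → 3-byte char #5 = E2 87 84.
Offset 19: leading byte 0xD8 = 11011000 → 2-byte char #6 = D8 BC.
Offset 21: leading byte 0xD2 = 11010010 → 2-byte char #7 = D2 88.
Offset 23: leading byte 0xF0 = 11110000 → 4-byte char #8 = F0 93 8B 98.
Leading byte 0xF0 = 11110000 matches 11110xxx → 4-byte sequence.
Byte 1: 0xF0 = 11110000, payload 000 (3 bits).
Byte 2: 0x93 = 10010011 (10xxxxxx ✓), payload 010011.
Byte 3: 0x8B = 10001011 (10xxxxxx ✓), payload 001011.
Byte 4: 0x98 = 10011000 (10xxxxxx ✓), payload 011000.
Concatenate: 000010011001011011000 = 0x132D8 (21 bits → U+132D8).

U+132D8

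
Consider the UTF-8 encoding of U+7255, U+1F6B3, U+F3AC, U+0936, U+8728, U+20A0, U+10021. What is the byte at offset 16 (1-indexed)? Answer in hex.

0xA8

1-indexed offset 16 is 0-indexed offset 15.
U+7255 → 3-byte form E7 89 95 at offsets 0–2.
U+1F6B3 → 4-byte form F0 9F 9A B3 at offsets 3–6.
U+F3AC → 3-byte form EF 8E AC at offsets 7–9.
U+0936 → 3-byte form E0 A4 B6 at offsets 10–12.
U+8728 → 3-byte form E8 9C A8 at offsets 13–15.
Offset 15 falls in char 5's range; it's byte 3 of E8 9C A8 = 0xA8.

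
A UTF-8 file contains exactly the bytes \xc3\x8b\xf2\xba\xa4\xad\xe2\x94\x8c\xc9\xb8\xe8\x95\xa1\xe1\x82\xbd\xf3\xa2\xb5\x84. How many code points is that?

7

Byte at offset 0: 0xC3 = 11000011 → 2-byte char (#1). Advance 2.
Byte at offset 2: 0xF2 = 11110010 → 4-byte char (#2). Advance 4.
Byte at offset 6: 0xE2 = 11100010 → 3-byte char (#3). Advance 3.
Byte at offset 9: 0xC9 = 11001001 → 2-byte char (#4). Advance 2.
Byte at offset 11: 0xE8 = 11101000 → 3-byte char (#5). Advance 3.
Byte at offset 14: 0xE1 = 11100001 → 3-byte char (#6). Advance 3.
Byte at offset 17: 0xF3 = 11110011 → 4-byte char (#7). Advance 4.
Reached end at offset 21 after 7 code points.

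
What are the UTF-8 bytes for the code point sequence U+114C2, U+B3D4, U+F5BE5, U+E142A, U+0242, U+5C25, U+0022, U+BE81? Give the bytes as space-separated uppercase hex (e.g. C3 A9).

F0 91 93 82 EB 8F 94 F3 B5 AF A5 F3 A1 90 AA C9 82 E5 B0 A5 22 EB BA 81

U+114C2: 4-byte form → F0 91 93 82.
U+B3D4: 3-byte form → EB 8F 94.
U+F5BE5: 4-byte form → F3 B5 AF A5.
U+E142A: 4-byte form → F3 A1 90 AA.
U+0242: 2-byte form → C9 82.
U+5C25: 3-byte form → E5 B0 A5.
U+0022: 1-byte form → 22.
U+BE81: 3-byte form → EB BA 81.
Concatenated (24 bytes): F0 91 93 82 EB 8F 94 F3 B5 AF A5 F3 A1 90 AA C9 82 E5 B0 A5 22 EB BA 81.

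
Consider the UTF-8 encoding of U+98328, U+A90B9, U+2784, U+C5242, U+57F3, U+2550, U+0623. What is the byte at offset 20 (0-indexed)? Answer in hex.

0x90

U+98328 → 4-byte form F2 98 8C A8 at offsets 0–3.
U+A90B9 → 4-byte form F2 A9 82 B9 at offsets 4–7.
U+2784 → 3-byte form E2 9E 84 at offsets 8–10.
U+C5242 → 4-byte form F3 85 89 82 at offsets 11–14.
U+57F3 → 3-byte form E5 9F B3 at offsets 15–17.
U+2550 → 3-byte form E2 95 90 at offsets 18–20.
Offset 20 falls in char 6's range; it's byte 3 of E2 95 90 = 0x90.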